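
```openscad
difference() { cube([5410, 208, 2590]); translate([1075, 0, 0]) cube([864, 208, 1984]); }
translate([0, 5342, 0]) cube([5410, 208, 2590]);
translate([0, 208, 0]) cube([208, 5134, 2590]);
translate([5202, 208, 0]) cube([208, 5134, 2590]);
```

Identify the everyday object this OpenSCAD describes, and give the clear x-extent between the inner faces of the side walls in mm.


A single room. The interior width is 4994 mm.

Four walls enclosing a rectangle with a door in the front wall — a room. Outside width 5410 minus two 208 mm walls gives 4994 mm.


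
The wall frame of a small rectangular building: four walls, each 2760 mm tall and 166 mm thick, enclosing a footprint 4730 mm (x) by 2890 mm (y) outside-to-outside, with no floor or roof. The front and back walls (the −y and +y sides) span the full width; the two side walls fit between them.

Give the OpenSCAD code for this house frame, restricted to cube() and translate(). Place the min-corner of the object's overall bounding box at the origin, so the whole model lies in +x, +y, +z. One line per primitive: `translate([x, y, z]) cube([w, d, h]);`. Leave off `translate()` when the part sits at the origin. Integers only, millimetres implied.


cube([4730, 166, 2760]);
translate([0, 2724, 0]) cube([4730, 166, 2760]);
translate([0, 166, 0]) cube([166, 2558, 2760]);
translate([4564, 166, 0]) cube([166, 2558, 2760]);


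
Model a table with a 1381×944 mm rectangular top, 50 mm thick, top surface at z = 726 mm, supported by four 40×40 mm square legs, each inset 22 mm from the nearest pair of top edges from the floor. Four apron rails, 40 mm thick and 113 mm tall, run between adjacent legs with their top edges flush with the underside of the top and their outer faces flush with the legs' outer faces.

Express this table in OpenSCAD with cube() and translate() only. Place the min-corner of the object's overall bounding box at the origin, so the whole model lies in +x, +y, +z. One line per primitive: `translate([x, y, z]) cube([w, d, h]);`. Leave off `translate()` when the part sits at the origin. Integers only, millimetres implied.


translate([0, 0, 676]) cube([1381, 944, 50]);
translate([22, 22, 0]) cube([40, 40, 676]);
translate([1319, 22, 0]) cube([40, 40, 676]);
translate([22, 882, 0]) cube([40, 40, 676]);
translate([1319, 882, 0]) cube([40, 40, 676]);
translate([62, 22, 563]) cube([1257, 40, 113]);
translate([62, 882, 563]) cube([1257, 40, 113]);
translate([22, 62, 563]) cube([40, 820, 113]);
translate([1319, 62, 563]) cube([40, 820, 113]);


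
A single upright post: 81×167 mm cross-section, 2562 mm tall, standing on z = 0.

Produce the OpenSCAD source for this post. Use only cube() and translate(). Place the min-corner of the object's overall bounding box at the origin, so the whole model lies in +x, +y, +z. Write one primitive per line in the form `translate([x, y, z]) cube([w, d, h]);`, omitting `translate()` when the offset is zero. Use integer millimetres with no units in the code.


cube([81, 167, 2562]);


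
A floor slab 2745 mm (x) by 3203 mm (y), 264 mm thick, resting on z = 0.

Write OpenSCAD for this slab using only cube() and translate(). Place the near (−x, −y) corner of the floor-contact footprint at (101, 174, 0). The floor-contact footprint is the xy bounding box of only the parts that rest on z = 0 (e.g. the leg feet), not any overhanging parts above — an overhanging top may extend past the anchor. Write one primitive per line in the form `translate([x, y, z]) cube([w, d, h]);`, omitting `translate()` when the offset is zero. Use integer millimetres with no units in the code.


translate([101, 174, 0]) cube([2745, 3203, 264]);


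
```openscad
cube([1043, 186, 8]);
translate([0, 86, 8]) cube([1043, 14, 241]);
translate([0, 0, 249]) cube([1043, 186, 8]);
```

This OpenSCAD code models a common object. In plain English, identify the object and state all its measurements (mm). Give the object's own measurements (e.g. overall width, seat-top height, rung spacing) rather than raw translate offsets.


An I-beam lying along x, 1043 mm long. Overall section height 257 mm. Two flanges 186 mm wide (y) and 8 mm thick, one on the floor and one at the top; a web 14 mm thick runs between them, centred on the flange width.


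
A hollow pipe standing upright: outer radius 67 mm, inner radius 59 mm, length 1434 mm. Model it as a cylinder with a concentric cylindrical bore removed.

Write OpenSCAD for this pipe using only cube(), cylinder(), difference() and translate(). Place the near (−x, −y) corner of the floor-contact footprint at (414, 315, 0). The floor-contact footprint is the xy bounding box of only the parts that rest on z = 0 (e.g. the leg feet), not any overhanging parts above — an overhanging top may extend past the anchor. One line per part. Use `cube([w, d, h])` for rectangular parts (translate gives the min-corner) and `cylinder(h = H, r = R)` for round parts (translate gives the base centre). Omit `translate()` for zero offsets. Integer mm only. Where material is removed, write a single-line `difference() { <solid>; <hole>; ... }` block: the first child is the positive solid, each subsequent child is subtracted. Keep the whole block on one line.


difference() { translate([481, 382, 0]) cylinder(h = 1434, r = 67); translate([481, 382, 0]) cylinder(h = 1434, r = 59); }


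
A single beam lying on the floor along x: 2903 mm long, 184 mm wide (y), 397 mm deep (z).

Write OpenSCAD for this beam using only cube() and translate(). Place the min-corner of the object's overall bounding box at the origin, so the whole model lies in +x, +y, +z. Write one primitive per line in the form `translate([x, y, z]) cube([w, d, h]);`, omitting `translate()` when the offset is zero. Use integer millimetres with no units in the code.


cube([2903, 184, 397]);


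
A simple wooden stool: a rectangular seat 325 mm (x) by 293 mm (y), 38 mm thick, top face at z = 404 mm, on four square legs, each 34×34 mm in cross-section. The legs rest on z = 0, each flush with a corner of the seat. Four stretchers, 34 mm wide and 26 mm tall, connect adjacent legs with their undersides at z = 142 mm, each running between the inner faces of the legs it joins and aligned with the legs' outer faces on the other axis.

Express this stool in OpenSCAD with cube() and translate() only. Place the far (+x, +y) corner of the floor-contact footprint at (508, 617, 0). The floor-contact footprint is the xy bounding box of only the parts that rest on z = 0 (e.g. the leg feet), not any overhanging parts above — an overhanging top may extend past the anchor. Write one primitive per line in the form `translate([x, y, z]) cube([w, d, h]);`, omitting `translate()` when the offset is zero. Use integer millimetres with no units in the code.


// leg_h = 404 - 38 = 366
// stretcher span = 325 - 2*34 = 257
translate([183, 324, 366]) cube([325, 293, 38]);
translate([183, 324, 0]) cube([34, 34, 366]);
translate([474, 324, 0]) cube([34, 34, 366]);
translate([183, 583, 0]) cube([34, 34, 366]);
translate([474, 583, 0]) cube([34, 34, 366]);
translate([217, 324, 142]) cube([257, 34, 26]);
translate([217, 583, 142]) cube([257, 34, 26]);
translate([183, 358, 142]) cube([34, 225, 26]);
translate([474, 358, 142]) cube([34, 225, 26]);


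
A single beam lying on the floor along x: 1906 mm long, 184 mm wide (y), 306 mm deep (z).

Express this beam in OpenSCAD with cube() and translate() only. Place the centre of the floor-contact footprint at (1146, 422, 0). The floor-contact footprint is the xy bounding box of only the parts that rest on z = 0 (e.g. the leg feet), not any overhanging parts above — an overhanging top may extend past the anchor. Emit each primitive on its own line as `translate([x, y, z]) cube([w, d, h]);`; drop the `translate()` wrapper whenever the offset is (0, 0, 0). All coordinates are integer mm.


translate([193, 330, 0]) cube([1906, 184, 306]);


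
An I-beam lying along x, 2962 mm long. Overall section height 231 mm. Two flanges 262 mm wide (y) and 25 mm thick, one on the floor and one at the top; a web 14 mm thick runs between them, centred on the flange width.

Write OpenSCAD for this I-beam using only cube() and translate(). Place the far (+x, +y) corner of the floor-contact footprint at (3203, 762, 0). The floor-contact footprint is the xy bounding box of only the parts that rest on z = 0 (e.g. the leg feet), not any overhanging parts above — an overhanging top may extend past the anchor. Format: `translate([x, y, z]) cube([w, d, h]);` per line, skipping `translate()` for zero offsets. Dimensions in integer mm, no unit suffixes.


translate([241, 500, 0]) cube([2962, 262, 25]);
translate([241, 624, 25]) cube([2962, 14, 181]);
translate([241, 500, 206]) cube([2962, 262, 25]);


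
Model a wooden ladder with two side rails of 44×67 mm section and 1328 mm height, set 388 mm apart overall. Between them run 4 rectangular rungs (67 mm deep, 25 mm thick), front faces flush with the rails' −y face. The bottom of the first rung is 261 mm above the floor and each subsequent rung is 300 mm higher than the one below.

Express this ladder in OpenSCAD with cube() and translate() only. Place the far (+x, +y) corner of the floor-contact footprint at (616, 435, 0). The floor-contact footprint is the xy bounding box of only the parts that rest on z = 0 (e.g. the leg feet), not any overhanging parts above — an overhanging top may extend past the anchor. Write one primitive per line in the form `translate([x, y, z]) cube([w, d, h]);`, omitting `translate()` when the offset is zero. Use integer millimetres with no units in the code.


translate([228, 368, 0]) cube([44, 67, 1328]);
translate([572, 368, 0]) cube([44, 67, 1328]);
translate([272, 368, 261]) cube([300, 67, 25]);
translate([272, 368, 561]) cube([300, 67, 25]);
translate([272, 368, 861]) cube([300, 67, 25]);
translate([272, 368, 1161]) cube([300, 67, 25]);


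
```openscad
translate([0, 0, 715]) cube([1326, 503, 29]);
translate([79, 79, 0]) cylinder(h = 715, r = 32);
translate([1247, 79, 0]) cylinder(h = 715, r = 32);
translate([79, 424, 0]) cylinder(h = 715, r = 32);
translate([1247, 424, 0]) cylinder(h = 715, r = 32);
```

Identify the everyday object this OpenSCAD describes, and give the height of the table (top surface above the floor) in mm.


A table. The table height is 744 mm.

A 1326×503×29 slab sits at z = 715 on four Ø64 mm round legs — a table. The top surface is at 715 + 29 = 744 mm.


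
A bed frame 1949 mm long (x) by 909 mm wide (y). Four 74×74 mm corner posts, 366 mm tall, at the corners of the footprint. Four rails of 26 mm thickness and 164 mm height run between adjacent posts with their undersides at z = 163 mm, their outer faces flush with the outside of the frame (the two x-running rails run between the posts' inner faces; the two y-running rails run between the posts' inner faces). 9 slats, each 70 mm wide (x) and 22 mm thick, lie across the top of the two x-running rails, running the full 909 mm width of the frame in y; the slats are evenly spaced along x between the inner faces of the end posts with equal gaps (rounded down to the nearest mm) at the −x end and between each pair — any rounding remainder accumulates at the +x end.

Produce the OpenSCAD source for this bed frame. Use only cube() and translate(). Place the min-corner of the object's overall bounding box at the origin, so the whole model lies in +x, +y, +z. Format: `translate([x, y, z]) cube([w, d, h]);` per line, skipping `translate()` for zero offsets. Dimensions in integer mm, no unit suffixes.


cube([74, 74, 366]);
translate([0, 835, 0]) cube([74, 74, 366]);
translate([1875, 0, 0]) cube([74, 74, 366]);
translate([1875, 835, 0]) cube([74, 74, 366]);
translate([74, 0, 163]) cube([1801, 26, 164]);
translate([74, 883, 163]) cube([1801, 26, 164]);
translate([0, 74, 163]) cube([26, 761, 164]);
translate([1923, 74, 163]) cube([26, 761, 164]);
translate([191, 0, 327]) cube([70, 909, 22]);
translate([378, 0, 327]) cube([70, 909, 22]);
translate([565, 0, 327]) cube([70, 909, 22]);
translate([752, 0, 327]) cube([70, 909, 22]);
translate([939, 0, 327]) cube([70, 909, 22]);
translate([1126, 0, 327]) cube([70, 909, 22]);
translate([1313, 0, 327]) cube([70, 909, 22]);
translate([1500, 0, 327]) cube([70, 909, 22]);
translate([1687, 0, 327]) cube([70, 909, 22]);


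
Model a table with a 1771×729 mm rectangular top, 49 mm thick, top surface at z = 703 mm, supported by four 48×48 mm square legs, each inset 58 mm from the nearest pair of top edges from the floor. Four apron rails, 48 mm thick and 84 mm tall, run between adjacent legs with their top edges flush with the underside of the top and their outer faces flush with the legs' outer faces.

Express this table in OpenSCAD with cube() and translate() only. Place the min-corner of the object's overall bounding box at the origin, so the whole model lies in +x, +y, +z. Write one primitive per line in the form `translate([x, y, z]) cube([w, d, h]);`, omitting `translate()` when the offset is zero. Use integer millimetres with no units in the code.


translate([0, 0, 654]) cube([1771, 729, 49]);
translate([58, 58, 0]) cube([48, 48, 654]);
translate([1665, 58, 0]) cube([48, 48, 654]);
translate([58, 623, 0]) cube([48, 48, 654]);
translate([1665, 623, 0]) cube([48, 48, 654]);
translate([106, 58, 570]) cube([1559, 48, 84]);
translate([106, 623, 570]) cube([1559, 48, 84]);
translate([58, 106, 570]) cube([48, 517, 84]);
translate([1665, 106, 570]) cube([48, 517, 84]);


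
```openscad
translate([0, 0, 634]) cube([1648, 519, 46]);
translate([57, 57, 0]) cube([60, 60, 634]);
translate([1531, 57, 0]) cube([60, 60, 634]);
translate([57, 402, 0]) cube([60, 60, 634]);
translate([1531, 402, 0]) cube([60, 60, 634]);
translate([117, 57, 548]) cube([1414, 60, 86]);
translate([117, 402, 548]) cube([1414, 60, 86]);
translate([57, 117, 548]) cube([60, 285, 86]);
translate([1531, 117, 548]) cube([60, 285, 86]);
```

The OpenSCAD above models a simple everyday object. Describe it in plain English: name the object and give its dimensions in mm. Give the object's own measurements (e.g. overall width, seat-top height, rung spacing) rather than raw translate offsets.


A table: top 1648 mm (x) × 519 mm (y), 46 mm thick, upper face at z = 680 mm, on four 60×60 mm square legs, each inset 57 mm from the nearest pair of top edges from z = 0 to the bottom of the top. Four apron rails, 60 mm thick and 86 mm tall, run between adjacent legs with their top edges flush with the underside of the top and their outer faces flush with the legs' outer faces.


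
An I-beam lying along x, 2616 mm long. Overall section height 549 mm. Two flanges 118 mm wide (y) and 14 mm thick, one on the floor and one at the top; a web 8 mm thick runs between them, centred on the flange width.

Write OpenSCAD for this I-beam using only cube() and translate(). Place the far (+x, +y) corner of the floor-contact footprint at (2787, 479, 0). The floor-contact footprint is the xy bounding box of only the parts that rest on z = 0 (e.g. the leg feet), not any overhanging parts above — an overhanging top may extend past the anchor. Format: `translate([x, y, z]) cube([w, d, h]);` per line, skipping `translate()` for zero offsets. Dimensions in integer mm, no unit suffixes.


translate([171, 361, 0]) cube([2616, 118, 14]);
translate([171, 416, 14]) cube([2616, 8, 521]);
translate([171, 361, 535]) cube([2616, 118, 14]);


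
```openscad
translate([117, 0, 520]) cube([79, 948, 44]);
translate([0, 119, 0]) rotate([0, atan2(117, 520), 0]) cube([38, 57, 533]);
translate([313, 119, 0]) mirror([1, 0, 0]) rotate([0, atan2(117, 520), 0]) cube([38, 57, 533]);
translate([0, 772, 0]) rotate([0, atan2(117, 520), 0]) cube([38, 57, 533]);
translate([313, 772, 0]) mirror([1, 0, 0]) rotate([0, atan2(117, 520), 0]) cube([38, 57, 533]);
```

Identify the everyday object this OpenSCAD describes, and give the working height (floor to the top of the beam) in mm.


A sawhorse. The overall height is 564 mm.

A beam across two mirrored pairs of raked legs — a sawhorse. The beam's underside is at z = 520 (matching the legs' vertical rise in atan2(117, 520)) and the beam is 44 mm tall, so its top is at 520 + 44 = 564 mm. The raked legs top out at the beam's underside, so that is the highest point.


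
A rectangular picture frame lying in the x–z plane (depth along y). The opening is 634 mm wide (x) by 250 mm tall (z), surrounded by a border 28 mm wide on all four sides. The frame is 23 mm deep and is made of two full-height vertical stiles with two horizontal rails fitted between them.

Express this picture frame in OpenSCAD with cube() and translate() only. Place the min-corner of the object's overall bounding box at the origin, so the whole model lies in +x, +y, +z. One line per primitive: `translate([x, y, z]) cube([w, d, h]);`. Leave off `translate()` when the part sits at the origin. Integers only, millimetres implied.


cube([28, 23, 306]);
translate([662, 0, 0]) cube([28, 23, 306]);
translate([28, 0, 0]) cube([634, 23, 28]);
translate([28, 0, 278]) cube([634, 23, 28]);


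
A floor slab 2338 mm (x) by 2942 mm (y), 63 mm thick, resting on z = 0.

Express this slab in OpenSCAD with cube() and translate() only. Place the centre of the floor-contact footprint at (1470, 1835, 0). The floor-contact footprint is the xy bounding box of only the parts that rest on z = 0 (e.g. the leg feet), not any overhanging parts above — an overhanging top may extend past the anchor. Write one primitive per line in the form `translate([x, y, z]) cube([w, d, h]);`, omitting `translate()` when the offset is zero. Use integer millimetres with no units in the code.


translate([301, 364, 0]) cube([2338, 2942, 63]);


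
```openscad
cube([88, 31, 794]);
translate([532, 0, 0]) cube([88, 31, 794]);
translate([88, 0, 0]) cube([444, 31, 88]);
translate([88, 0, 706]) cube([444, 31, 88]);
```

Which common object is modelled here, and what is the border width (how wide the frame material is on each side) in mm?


A picture frame. The border width is 88 mm.

Four thin pieces enclosing a rectangular opening — a picture frame. The two full-height stiles are 794 mm tall; the top rail sits at z = 706 and is 88 mm tall, so the border above the opening is 794 − 706 = 88 mm, matching the stile x-width.


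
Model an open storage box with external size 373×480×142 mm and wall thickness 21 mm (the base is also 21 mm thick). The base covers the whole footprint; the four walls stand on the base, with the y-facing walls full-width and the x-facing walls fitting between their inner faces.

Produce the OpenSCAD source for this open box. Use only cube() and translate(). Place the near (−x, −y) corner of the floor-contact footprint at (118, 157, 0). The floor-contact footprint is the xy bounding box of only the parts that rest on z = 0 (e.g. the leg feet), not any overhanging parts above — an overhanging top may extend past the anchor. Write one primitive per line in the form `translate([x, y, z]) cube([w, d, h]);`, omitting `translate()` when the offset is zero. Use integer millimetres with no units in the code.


translate([118, 157, 0]) cube([373, 480, 21]);
translate([118, 157, 21]) cube([373, 21, 121]);
translate([118, 616, 21]) cube([373, 21, 121]);
translate([118, 178, 21]) cube([21, 438, 121]);
translate([470, 178, 21]) cube([21, 438, 121]);


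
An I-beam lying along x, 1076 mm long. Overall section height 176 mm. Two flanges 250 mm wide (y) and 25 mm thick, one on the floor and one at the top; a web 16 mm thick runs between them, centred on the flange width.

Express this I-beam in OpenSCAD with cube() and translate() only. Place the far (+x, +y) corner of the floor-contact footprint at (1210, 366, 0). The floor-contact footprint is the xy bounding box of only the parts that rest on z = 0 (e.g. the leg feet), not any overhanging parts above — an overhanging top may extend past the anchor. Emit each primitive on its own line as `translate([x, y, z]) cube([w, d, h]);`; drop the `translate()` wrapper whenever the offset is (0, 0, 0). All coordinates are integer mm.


translate([134, 116, 0]) cube([1076, 250, 25]);
translate([134, 233, 25]) cube([1076, 16, 126]);
translate([134, 116, 151]) cube([1076, 250, 25]);


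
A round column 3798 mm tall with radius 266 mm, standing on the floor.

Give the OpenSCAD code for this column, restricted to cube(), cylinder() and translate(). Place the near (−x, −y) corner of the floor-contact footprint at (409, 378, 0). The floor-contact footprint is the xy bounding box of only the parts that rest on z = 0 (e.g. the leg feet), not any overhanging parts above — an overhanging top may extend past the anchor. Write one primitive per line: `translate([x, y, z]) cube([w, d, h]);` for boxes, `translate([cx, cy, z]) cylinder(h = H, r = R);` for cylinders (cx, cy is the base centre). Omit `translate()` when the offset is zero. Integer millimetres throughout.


translate([675, 644, 0]) cylinder(h = 3798, r = 266);


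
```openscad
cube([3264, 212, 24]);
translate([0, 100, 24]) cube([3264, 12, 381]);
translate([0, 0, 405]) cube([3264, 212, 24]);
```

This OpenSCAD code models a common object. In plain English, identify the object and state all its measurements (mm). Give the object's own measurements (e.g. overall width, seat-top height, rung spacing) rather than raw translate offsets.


An I-beam lying along x, 3264 mm long. Overall section height 429 mm. Two flanges 212 mm wide (y) and 24 mm thick, one on the floor and one at the top; a web 12 mm thick runs between them, centred on the flange width.


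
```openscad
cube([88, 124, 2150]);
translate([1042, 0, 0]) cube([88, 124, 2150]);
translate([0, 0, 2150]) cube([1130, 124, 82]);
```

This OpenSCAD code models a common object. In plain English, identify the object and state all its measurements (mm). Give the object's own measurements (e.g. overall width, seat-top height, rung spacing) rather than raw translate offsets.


A door frame. The clear opening is 954 mm wide and 2150 mm high. Two 88 mm wide jambs, 124 mm deep, stand either side of the opening from the floor to the top of the opening. A 82 mm thick head sits across the top of both jambs, spanning the full outside width of the frame.


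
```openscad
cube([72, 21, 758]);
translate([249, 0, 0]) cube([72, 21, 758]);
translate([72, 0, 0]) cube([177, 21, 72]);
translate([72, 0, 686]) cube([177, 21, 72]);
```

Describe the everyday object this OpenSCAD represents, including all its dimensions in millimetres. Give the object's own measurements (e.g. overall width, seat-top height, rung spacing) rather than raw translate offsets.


A rectangular picture frame lying in the x–z plane (depth along y). The opening is 177 mm wide (x) by 614 mm tall (z), surrounded by a border 72 mm wide on all four sides. The frame is 21 mm deep and is made of two full-height vertical stiles with two horizontal rails fitted between them.


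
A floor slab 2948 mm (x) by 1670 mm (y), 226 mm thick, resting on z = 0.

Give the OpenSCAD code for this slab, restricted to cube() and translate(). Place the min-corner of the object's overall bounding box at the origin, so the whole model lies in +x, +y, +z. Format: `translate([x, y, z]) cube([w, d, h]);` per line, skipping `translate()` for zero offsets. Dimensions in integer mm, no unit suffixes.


cube([2948, 1670, 226]);


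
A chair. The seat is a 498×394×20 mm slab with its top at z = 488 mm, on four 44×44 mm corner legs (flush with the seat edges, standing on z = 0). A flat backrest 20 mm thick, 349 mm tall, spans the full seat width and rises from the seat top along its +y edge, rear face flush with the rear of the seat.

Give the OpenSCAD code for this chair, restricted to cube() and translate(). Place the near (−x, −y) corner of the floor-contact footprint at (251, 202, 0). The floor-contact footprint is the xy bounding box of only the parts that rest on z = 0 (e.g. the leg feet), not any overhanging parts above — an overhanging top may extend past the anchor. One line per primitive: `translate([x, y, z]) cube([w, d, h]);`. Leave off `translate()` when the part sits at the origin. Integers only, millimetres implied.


translate([251, 202, 468]) cube([498, 394, 20]);
translate([251, 202, 0]) cube([44, 44, 468]);
translate([705, 202, 0]) cube([44, 44, 468]);
translate([251, 552, 0]) cube([44, 44, 468]);
translate([705, 552, 0]) cube([44, 44, 468]);
translate([251, 576, 488]) cube([498, 20, 349]);


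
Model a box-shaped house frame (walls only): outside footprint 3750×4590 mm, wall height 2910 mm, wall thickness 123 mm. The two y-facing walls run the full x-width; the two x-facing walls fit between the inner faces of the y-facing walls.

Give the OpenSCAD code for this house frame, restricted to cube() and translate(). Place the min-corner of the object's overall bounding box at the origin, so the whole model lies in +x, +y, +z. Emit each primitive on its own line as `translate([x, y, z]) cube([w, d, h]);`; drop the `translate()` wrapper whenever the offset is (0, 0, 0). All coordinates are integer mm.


cube([3750, 123, 2910]);
translate([0, 4467, 0]) cube([3750, 123, 2910]);
translate([0, 123, 0]) cube([123, 4344, 2910]);
translate([3627, 123, 0]) cube([123, 4344, 2910]);


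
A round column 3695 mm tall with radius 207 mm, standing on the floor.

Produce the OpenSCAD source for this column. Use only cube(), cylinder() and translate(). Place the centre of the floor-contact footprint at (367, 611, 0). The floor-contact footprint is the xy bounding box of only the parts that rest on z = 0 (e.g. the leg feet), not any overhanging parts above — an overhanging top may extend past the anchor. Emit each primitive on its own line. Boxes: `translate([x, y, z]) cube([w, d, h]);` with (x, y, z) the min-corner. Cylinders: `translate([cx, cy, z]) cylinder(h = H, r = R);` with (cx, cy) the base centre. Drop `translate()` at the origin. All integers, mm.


translate([367, 611, 0]) cylinder(h = 3695, r = 207);


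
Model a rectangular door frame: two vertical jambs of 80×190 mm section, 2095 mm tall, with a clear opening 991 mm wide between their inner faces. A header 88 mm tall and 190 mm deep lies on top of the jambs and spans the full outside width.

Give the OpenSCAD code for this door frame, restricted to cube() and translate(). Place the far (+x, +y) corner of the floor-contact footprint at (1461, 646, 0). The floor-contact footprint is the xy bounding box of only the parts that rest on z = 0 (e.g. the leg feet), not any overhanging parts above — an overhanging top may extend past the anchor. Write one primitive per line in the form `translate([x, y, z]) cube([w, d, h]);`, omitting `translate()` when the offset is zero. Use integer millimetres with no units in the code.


translate([310, 456, 0]) cube([80, 190, 2095]);
translate([1381, 456, 0]) cube([80, 190, 2095]);
translate([310, 456, 2095]) cube([1151, 190, 88]);


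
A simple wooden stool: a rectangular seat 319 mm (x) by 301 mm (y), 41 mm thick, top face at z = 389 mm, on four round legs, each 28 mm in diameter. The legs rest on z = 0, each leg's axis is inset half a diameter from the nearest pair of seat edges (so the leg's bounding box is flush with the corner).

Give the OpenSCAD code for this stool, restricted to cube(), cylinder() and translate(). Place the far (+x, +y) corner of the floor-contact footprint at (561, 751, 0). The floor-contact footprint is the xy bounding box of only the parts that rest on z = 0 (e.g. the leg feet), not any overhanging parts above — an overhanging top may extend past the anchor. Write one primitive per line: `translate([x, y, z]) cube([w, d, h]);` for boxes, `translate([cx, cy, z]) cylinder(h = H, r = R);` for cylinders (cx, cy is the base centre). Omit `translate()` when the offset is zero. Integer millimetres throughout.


translate([242, 450, 348]) cube([319, 301, 41]);
translate([256, 464, 0]) cylinder(h = 348, r = 14);
translate([547, 464, 0]) cylinder(h = 348, r = 14);
translate([256, 737, 0]) cylinder(h = 348, r = 14);
translate([547, 737, 0]) cylinder(h = 348, r = 14);


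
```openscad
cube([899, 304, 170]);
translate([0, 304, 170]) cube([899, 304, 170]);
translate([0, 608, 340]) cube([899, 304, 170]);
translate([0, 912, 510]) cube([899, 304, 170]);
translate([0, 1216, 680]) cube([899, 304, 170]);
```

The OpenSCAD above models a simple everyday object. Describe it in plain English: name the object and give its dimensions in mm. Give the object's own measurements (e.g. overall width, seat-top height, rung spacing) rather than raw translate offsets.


A straight staircase of 5 solid steps. Each step is 899 mm wide (x), 304 mm deep (y, the going) and 170 mm tall (the rise). The first step rests on the floor; each subsequent step sits one going further in +y and one rise higher in +z, directly behind and above the previous step with no overlap.


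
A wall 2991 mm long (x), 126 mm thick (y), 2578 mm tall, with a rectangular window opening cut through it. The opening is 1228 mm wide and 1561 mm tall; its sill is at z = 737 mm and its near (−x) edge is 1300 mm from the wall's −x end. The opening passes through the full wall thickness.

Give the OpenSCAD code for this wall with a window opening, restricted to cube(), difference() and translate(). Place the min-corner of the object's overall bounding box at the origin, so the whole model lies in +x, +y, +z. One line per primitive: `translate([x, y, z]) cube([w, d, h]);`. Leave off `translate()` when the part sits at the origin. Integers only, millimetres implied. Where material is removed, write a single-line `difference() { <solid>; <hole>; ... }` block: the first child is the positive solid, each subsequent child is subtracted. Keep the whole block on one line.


difference() { cube([2991, 126, 2578]); translate([1300, 0, 737]) cube([1228, 126, 1561]); }


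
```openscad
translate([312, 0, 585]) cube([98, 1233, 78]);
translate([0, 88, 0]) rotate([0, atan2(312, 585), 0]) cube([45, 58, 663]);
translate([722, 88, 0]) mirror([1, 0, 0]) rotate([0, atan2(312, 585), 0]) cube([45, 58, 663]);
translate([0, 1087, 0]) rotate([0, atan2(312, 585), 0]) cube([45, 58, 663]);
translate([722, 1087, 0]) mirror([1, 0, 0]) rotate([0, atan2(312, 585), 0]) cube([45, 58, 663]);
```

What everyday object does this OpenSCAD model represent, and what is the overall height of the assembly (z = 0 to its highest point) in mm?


A sawhorse. The overall height is 663 mm.

A beam across two mirrored pairs of raked legs — a sawhorse. The beam's underside is at z = 585 (matching the legs' vertical rise in atan2(312, 585)) and the beam is 78 mm tall, so its top is at 585 + 78 = 663 mm. The raked legs top out at the beam's underside, so that is the highest point.


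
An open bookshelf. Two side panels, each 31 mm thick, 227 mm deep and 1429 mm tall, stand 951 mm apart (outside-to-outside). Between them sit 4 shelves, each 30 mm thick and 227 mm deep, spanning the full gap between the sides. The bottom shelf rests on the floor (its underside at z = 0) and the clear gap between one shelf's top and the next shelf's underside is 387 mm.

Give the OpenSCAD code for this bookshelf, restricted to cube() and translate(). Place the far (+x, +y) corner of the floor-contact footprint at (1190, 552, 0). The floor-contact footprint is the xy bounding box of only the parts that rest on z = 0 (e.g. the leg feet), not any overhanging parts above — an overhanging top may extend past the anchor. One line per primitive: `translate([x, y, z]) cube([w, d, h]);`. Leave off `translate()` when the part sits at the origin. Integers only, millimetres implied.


translate([239, 325, 0]) cube([31, 227, 1429]);
translate([1159, 325, 0]) cube([31, 227, 1429]);
translate([270, 325, 0]) cube([889, 227, 30]);
translate([270, 325, 417]) cube([889, 227, 30]);
translate([270, 325, 834]) cube([889, 227, 30]);
translate([270, 325, 1251]) cube([889, 227, 30]);


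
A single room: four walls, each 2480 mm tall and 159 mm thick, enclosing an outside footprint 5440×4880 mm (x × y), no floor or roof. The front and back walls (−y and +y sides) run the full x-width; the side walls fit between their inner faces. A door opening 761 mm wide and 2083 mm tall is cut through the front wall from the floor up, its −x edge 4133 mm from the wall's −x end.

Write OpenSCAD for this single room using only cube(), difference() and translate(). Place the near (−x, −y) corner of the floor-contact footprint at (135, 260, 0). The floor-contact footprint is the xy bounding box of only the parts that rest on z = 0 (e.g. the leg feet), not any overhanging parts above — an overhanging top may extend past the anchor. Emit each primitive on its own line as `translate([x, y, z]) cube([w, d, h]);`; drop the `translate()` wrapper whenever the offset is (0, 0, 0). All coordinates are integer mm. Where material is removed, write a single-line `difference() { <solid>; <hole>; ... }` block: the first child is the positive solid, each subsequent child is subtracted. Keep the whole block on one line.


difference() { translate([135, 260, 0]) cube([5440, 159, 2480]); translate([4268, 260, 0]) cube([761, 159, 2083]); }
translate([135, 4981, 0]) cube([5440, 159, 2480]);
translate([135, 419, 0]) cube([159, 4562, 2480]);
translate([5416, 419, 0]) cube([159, 4562, 2480]);


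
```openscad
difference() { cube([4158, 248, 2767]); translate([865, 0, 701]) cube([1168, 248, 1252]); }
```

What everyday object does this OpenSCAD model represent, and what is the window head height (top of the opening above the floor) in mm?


A wall with a window opening. The window head height is 1953 mm.

A wall with a rectangular opening subtracted — a window. Sill at z = 701, opening 1252 mm tall, so the head is at 701 + 1252 = 1953 mm.


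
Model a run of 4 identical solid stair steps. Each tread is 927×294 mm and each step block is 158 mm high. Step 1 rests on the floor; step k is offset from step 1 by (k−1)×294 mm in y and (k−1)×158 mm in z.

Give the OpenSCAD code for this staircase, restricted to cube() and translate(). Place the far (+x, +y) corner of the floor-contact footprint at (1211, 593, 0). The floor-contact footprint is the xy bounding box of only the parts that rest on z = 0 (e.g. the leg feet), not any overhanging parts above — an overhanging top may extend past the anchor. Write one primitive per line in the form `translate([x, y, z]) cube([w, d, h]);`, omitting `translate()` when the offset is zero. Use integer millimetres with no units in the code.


translate([284, 299, 0]) cube([927, 294, 158]);
translate([284, 593, 158]) cube([927, 294, 158]);
translate([284, 887, 316]) cube([927, 294, 158]);
translate([284, 1181, 474]) cube([927, 294, 158]);


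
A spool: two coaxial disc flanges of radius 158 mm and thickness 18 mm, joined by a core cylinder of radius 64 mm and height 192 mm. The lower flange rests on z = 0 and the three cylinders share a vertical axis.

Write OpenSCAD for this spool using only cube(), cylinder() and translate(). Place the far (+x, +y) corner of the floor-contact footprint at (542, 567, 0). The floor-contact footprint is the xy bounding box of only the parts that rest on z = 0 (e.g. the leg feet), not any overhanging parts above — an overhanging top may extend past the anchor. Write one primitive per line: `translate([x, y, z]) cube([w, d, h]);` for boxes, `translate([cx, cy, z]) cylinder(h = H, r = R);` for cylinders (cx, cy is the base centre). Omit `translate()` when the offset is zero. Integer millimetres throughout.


translate([384, 409, 0]) cylinder(h = 18, r = 158);
translate([384, 409, 18]) cylinder(h = 192, r = 64);
translate([384, 409, 210]) cylinder(h = 18, r = 158);


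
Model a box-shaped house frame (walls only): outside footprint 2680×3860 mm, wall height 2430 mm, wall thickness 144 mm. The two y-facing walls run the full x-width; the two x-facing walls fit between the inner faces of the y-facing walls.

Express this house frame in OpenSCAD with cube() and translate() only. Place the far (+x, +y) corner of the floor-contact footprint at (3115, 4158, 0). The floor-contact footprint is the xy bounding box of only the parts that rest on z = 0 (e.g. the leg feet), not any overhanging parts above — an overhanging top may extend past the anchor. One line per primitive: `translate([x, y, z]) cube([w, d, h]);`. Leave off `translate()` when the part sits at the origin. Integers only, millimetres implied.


translate([435, 298, 0]) cube([2680, 144, 2430]);
translate([435, 4014, 0]) cube([2680, 144, 2430]);
translate([435, 442, 0]) cube([144, 3572, 2430]);
translate([2971, 442, 0]) cube([144, 3572, 2430]);


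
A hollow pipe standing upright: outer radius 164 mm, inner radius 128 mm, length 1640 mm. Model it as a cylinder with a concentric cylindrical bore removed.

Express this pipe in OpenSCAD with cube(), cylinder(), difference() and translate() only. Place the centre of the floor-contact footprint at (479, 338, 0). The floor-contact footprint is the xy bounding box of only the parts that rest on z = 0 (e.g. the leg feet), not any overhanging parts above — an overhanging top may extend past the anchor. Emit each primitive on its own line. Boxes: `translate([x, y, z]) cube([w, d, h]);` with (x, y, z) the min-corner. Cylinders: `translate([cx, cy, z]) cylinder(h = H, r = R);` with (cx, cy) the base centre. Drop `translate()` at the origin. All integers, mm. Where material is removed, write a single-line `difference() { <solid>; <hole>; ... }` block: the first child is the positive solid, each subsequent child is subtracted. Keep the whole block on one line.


difference() { translate([479, 338, 0]) cylinder(h = 1640, r = 164); translate([479, 338, 0]) cylinder(h = 1640, r = 128); }


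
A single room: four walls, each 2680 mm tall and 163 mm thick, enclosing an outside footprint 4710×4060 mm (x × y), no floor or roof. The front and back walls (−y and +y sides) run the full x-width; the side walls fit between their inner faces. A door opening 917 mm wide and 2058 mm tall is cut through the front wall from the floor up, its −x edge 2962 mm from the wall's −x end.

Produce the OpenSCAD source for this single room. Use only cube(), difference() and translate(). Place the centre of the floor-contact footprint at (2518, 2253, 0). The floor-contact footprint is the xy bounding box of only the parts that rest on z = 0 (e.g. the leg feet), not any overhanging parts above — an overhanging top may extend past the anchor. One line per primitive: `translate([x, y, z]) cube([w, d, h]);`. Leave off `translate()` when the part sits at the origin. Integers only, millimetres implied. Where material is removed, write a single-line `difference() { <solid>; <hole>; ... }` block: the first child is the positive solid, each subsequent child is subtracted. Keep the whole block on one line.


difference() { translate([163, 223, 0]) cube([4710, 163, 2680]); translate([3125, 223, 0]) cube([917, 163, 2058]); }
translate([163, 4120, 0]) cube([4710, 163, 2680]);
translate([163, 386, 0]) cube([163, 3734, 2680]);
translate([4710, 386, 0]) cube([163, 3734, 2680]);


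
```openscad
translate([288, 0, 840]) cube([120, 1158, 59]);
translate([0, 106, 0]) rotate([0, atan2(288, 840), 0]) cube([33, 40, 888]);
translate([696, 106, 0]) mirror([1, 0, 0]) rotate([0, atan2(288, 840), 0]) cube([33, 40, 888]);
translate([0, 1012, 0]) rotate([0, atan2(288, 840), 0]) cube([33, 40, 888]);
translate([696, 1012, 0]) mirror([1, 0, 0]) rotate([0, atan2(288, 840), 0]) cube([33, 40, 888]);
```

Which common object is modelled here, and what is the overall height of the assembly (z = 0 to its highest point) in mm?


A sawhorse. The overall height is 899 mm.

A beam across two mirrored pairs of raked legs — a sawhorse. The beam's underside is at z = 840 (matching the legs' vertical rise in atan2(288, 840)) and the beam is 59 mm tall, so its top is at 840 + 59 = 899 mm. The raked legs top out at the beam's underside, so that is the highest point.


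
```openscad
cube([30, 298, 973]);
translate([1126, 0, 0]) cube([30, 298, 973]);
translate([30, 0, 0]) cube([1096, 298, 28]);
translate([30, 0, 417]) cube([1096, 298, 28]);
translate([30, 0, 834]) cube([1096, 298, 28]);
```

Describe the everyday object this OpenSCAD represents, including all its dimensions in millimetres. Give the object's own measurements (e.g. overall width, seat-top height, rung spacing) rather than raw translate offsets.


An open bookshelf. Two side panels, each 30 mm thick, 298 mm deep and 973 mm tall, stand 1156 mm apart (outside-to-outside). Between them sit 3 shelves, each 28 mm thick and 298 mm deep, spanning the full gap between the sides. The bottom shelf rests on the floor (its underside at z = 0) and the clear gap between one shelf's top and the next shelf's underside is 389 mm.
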